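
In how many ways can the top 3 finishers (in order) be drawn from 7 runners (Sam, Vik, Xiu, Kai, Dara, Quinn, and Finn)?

There are 7 choices for 1st place, 6 for 2nd, and 5 for 3rd.
That gives 7 × 6 × 5 = 210.

210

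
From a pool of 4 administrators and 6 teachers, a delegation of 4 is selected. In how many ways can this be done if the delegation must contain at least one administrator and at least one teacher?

With no constraint there are C(10,4) = 210 possible selections.
Subtract selections that omit an entire group: no administrators → C(6,4) = 15; no teachers → C(4,4) = 1.
Both groups omitted at once is impossible, so 210 − 16 = 194.

194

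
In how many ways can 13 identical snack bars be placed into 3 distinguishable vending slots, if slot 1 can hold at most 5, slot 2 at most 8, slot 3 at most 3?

10

By stars and bars, unrestricted non-negative solutions to x_1+…+x_3 = 13 number C(13+2,2) = 105.
Subtract solutions that violate a single cap (substitute x_i' = x_i − (cap_i+1)): x_1 ≥ 6 gives C(9,2) = 36; x_2 ≥ 9 gives C(6,2) = 15; x_3 ≥ 4 gives C(11,2) = 55. Together 106.
Add back pairs where two caps are both exceeded: 0 + 10 + 1 = 11.
By inclusion–exclusion the count is 105 − 106 + 11 = 10.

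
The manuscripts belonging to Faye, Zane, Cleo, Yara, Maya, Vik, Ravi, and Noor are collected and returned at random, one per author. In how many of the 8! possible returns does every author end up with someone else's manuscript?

14833

This is the derangement count D_8: permutations of 8 items with no fixed point.
By inclusion–exclusion this is Σ_{j=0}^{8} (−1)^j C(8,j)·(8−j)!.
Computing: 40320 − 40320 + 20160 − 6720 + 1680 − 336 + 56 − 8 + 1 = 14833.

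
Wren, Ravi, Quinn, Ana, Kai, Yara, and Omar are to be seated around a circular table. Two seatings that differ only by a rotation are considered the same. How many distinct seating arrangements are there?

720

Seat Wren anywhere (absorbing the rotational symmetry), then permute the other 6: (6)! = 720.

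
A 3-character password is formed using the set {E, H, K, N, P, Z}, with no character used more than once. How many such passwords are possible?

120

With no repetition, fill the 3 characters in order: 6 choices, then 5, down to 4.
That product is 6 × 5 × 4 = 120.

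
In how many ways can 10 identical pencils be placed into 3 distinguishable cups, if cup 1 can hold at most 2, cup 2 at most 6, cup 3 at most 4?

6

By stars and bars, unrestricted non-negative solutions to x_1+…+x_3 = 10 number C(10+2,2) = 66.
Subtract solutions that violate a single cap (substitute x_i' = x_i − (cap_i+1)): x_1 ≥ 3 gives C(9,2) = 36; x_2 ≥ 7 gives C(5,2) = 10; x_3 ≥ 5 gives C(7,2) = 21. Together 67.
Add back pairs where two caps are both exceeded: 1 + 6 + 0 = 7.
By inclusion–exclusion the count is 66 − 67 + 7 = 6.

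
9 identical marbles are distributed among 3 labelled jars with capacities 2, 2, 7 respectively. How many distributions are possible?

6

Without the upper bounds there are C(11,2) = 55 ways to split 9 among 3 jars.
Subtract solutions that violate a single cap (substitute x_i' = x_i − (cap_i+1)): x_1 ≥ 3 gives C(8,2) = 28; x_2 ≥ 3 gives C(8,2) = 28; x_3 ≥ 8 gives C(3,2) = 3. Together 59.
Add back pairs where two caps are both exceeded: 10 + 0 + 0 = 10.
By inclusion–exclusion the count is 55 − 59 + 10 = 6.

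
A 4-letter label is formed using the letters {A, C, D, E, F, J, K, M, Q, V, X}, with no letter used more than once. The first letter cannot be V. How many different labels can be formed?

7200

The first letter has 11−1 = 10 choices (anything except V).
The remaining 3 letters are filled from the other 10 symbols without repetition: 10 × 9 × 8 = 720.
Total: 10 × 720 = 7200.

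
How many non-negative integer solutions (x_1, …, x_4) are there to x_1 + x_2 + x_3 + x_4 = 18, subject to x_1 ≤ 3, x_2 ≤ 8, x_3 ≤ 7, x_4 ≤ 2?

10

By stars and bars, unrestricted non-negative solutions to x_1+…+x_4 = 18 number C(18+3,3) = 1330.
Subtract solutions that violate a single cap (substitute x_i' = x_i − (cap_i+1)): x_1 ≥ 4 gives C(17,3) = 680; x_2 ≥ 9 gives C(12,3) = 220; x_3 ≥ 8 gives C(13,3) = 286; x_4 ≥ 3 gives C(18,3) = 816. Together 2002.
Add back pairs where two caps are both exceeded: 56 + 84 + 364 + 4 + 84 + 120 = 712.
Subtract triples: 0 + 10 + 20 + 0 = 30.
By inclusion–exclusion the count is 1330 − 2002 + 712 − 30 = 10.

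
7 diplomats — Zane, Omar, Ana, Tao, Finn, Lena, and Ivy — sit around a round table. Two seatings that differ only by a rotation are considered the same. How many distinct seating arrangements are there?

720

Fix one person's seat to break rotational symmetry; the remaining 6 people can be arranged in (6)! = 720 ways.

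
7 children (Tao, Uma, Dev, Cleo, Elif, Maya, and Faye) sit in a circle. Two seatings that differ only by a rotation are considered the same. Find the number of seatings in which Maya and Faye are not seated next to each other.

480

Without the restriction there are (6)! = 720 seatings.
Seatings with Maya beside Faye: treat them as a block with 2 internal orders, giving 2 × (5)! = 240.
Subtracting, 720 − 240 = 480.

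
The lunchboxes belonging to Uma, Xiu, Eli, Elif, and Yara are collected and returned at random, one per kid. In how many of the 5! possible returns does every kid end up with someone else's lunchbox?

Count assignments avoiding every fixed point. For any j of the 5 kids fixed to their own lunchbox, the other 5−j can be arranged in (5−j)! ways.
By inclusion–exclusion this is Σ_{j=0}^{5} (−1)^j C(5,j)·(5−j)!.
Computing: 120 − 120 + 60 − 20 + 5 − 1 = 44.

44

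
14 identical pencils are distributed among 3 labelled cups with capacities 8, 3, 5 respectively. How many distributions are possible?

6

Without the upper bounds there are C(16,2) = 120 ways to split 14 among 3 cups.
Subtract solutions that violate a single cap (substitute x_i' = x_i − (cap_i+1)): x_1 ≥ 9 gives C(7,2) = 21; x_2 ≥ 4 gives C(12,2) = 66; x_3 ≥ 6 gives C(10,2) = 45. Together 132.
Add back pairs where two caps are both exceeded: 3 + 0 + 15 = 18.
By inclusion–exclusion the count is 120 − 132 + 18 = 6.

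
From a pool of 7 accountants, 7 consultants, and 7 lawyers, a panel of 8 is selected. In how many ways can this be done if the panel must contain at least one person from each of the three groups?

With no constraint there are C(21,8) = 203490 possible selections.
Subtract selections that omit an entire group: no accountants → C(14,8) = 3003; no consultants → C(14,8) = 3003; no lawyers → C(14,8) = 3003.
Add back selections omitting two groups (i.e. drawn from a single group): C(7,8) + C(7,8) + C(7,8) = 0.
By inclusion–exclusion: 203490 − 9009 + 0 = 194481.

194481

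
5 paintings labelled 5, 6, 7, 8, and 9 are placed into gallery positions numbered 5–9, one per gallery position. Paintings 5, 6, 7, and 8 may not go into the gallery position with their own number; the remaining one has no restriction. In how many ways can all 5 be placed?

53

Let Aᵢ (for 5 ≤ i ≤ 8) be the placements that put painting i in its forbidden gallery position. Any j of these fix j positions, leaving (5−j)! ways to fill the rest, and there are C(4,j) ways to pick which j.
By inclusion–exclusion, the number of valid placements is Σ_{j=0}^{4} (−1)^j C(4,j)·(5−j)!.
Computing: 120 − 96 + 36 − 8 + 1 = 53.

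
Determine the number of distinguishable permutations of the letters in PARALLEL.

3360

PARALLEL has 8 letters with A appearing twice and L appearing 3 times.
The number of distinct arrangements is 8!/(3!·2!) = 40320/12 = 3360.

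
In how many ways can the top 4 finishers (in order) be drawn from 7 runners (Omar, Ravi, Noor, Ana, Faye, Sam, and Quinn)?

840

This is an ordered selection of 4 from 7: P(7,4).
That gives 7 × 6 × 5 × 4 = 840.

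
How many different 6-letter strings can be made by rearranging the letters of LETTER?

180

Letter multiplicities in LETTER: E×2, L×1, R×1, T×2.
The number of distinct arrangements is 6!/(2!·2!) = 720/4 = 180.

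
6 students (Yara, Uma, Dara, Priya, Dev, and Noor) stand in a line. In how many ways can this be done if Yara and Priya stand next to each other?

240

Glue Yara and Priya into one block (2 internal orders), leaving 5 units to arrange in a row.
So the count is 2·(5)! = 240.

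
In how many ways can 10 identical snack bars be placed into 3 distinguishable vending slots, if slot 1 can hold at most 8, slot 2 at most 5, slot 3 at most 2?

By stars and bars, unrestricted non-negative solutions to x_1+…+x_3 = 10 number C(10+2,2) = 66.
Subtract solutions that violate a single cap (substitute x_i' = x_i − (cap_i+1)): x_1 ≥ 9 gives C(3,2) = 3; x_2 ≥ 6 gives C(6,2) = 15; x_3 ≥ 3 gives C(9,2) = 36. Together 54.
Add back pairs where two caps are both exceeded: 0 + 0 + 3 = 3.
By inclusion–exclusion the count is 66 − 54 + 3 = 15.

15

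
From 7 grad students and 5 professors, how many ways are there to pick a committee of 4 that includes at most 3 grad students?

Split by how many grad students are chosen (0 through 3).
Sum: C(7,0)·C(5,4) + C(7,1)·C(5,3) + C(7,2)·C(5,2) + C(7,3)·C(5,1) = 5 + 70 + 210 + 175 = 460.

460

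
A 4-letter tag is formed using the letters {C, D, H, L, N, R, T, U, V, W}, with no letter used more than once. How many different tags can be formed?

5040

With no repetition, fill the 4 letters in order: 10 choices, then 9, down to 7.
That product is 10 × 9 × 8 × 7 = 5040.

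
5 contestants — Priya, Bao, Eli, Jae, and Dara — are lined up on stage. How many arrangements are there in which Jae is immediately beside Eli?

48

Glue Jae and Eli into one block (2 internal orders), leaving 4 units to arrange in a row.
That gives 2 × 4! = 2 × 24 = 48.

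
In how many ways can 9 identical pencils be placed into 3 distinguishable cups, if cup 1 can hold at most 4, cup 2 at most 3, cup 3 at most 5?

By stars and bars, unrestricted non-negative solutions to x_1+…+x_3 = 9 number C(9+2,2) = 55.
Subtract solutions that violate a single cap (substitute x_i' = x_i − (cap_i+1)): x_1 ≥ 5 gives C(6,2) = 15; x_2 ≥ 4 gives C(7,2) = 21; x_3 ≥ 6 gives C(5,2) = 10. Together 46.
Add back pairs where two caps are both exceeded: 1 + 0 + 0 = 1.
By inclusion–exclusion the count is 55 − 46 + 1 = 10.

10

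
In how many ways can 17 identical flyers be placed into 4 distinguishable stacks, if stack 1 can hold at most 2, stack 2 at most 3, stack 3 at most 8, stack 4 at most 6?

Without the upper bounds there are C(20,3) = 1140 ways to split 17 among 4 stacks.
Subtract solutions that violate a single cap (substitute x_i' = x_i − (cap_i+1)): x_1 ≥ 3 gives C(17,3) = 680; x_2 ≥ 4 gives C(16,3) = 560; x_3 ≥ 9 gives C(11,3) = 165; x_4 ≥ 7 gives C(13,3) = 286. Together 1691.
Add back pairs where two caps are both exceeded: 286 + 56 + 120 + 35 + 84 + 4 = 585.
Subtract triples: 4 + 20 + 0 + 0 = 24.
By inclusion–exclusion the count is 1140 − 1691 + 585 − 24 = 10.

10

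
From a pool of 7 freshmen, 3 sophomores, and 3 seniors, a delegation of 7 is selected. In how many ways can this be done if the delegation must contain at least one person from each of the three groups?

1477

Total 7-person selections from all 13: C(13,7) = 1716.
Selections missing a whole group: no freshmen → C(6,7) = 0; no sophomores → C(10,7) = 120; no seniors → C(10,7) = 120.
Add back selections omitting two groups (i.e. drawn from a single group): C(7,7) + C(3,7) + C(3,7) = 1.
By inclusion–exclusion: 1716 − 240 + 1 = 1477.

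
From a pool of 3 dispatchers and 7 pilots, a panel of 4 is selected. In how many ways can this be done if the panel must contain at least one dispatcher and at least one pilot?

Total 4-person selections from all 10: C(10,4) = 210.
Subtract selections that omit an entire group: no dispatchers → C(7,4) = 35; no pilots → C(3,4) = 0.
Both groups omitted at once is impossible, so 210 − 35 = 175.

175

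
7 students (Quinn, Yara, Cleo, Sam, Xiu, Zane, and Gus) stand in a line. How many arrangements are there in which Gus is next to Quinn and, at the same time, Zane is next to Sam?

480

Treat {Gus,Quinn} as one block (2 orders) and {Zane,Sam} as another (2 orders).
That leaves 5 units to arrange: 2 × 2 × 5! = 4 × 120 = 480.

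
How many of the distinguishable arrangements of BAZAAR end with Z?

With the last slot taken by Z, it remains to arrange the other 5 letters (BAAAR).
Those 5 letters have A appearing 3 times, giving (5)!/(3!) = 20.

20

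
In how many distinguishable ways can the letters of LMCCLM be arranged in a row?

90

The 6 letters of LMCCLM have repeats: C appearing twice, L appearing twice, and M appearing twice.
The number of distinct arrangements is 6!/(2!·2!·2!) = 720/8 = 90.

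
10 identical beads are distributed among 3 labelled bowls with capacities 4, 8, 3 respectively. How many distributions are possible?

17

Without the upper bounds there are C(12,2) = 66 ways to split 10 among 3 bowls.
Subtract solutions that violate a single cap (substitute x_i' = x_i − (cap_i+1)): x_1 ≥ 5 gives C(7,2) = 21; x_2 ≥ 9 gives C(3,2) = 3; x_3 ≥ 4 gives C(8,2) = 28. Together 52.
Add back pairs where two caps are both exceeded: 0 + 3 + 0 = 3.
By inclusion–exclusion the count is 66 − 52 + 3 = 17.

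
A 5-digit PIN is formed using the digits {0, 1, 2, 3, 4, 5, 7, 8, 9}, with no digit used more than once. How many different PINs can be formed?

This is a permutation of 5 out of 9: P(9,5) = 9!/4!.
That product is 9 × 8 × 7 × 6 × 5 = 15120.

15120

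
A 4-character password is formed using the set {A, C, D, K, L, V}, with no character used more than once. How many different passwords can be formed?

Choose and order 4 of the 6 symbols: the first character has 6 options, the next 5, then 4, 3.
That product is 6 × 5 × 4 × 3 = 360.

360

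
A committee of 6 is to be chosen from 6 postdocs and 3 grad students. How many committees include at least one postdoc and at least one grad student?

83

Unrestricted: C(9,6) = 84 ways to pick any 6 of the 9.
Subtract selections that omit an entire group: no postdocs → C(3,6) = 0; no grad students → C(6,6) = 1.
Both groups omitted at once is impossible, so 84 − 1 = 83.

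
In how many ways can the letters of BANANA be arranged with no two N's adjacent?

40

Total arrangements of BANANA: 6!/(3!·2!) = 60.
If the two N's are adjacent, glue them into one block, leaving 5 items to arrange: (5)!/(3!) = 20 ways.
Subtracting, 60 − 20 = 40 arrangements keep the N's apart.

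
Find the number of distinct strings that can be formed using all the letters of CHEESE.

120

Letter multiplicities in CHEESE: C×1, E×3, H×1, S×1.
The number of distinct arrangements is 6!/(3!) = 720/6 = 120.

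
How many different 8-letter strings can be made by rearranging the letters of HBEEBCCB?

1680

HBEEBCCB has 8 letters with B appearing 3 times, C appearing twice, and E appearing twice.
Dividing 8! = 40320 by 3!·2!·2! = 24 for the repeated letters gives 1680.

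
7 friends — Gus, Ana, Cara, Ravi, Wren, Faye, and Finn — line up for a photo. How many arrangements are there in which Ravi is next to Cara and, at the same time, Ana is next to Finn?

480

Treat {Ravi,Cara} as one block (2 orders) and {Ana,Finn} as another (2 orders).
That leaves 5 units to arrange: 2 × 2 × 5! = 4 × 120 = 480.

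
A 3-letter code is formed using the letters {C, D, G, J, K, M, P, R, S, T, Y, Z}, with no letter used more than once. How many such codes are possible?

This is a permutation of 3 out of 12: P(12,3) = 12!/9!.
12 × 11 × 10 = 1320.

1320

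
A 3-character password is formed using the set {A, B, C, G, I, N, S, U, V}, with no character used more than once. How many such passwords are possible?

504

With no repetition, fill the 3 characters in order: 9 choices, then 8, down to 7.
9 × 8 × 7 = 504.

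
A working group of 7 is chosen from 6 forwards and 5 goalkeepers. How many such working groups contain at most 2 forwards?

Split by how many forwards are chosen (0 through 2).
Sum: C(6,0)·C(5,7) + C(6,1)·C(5,6) + C(6,2)·C(5,5) = 0 + 0 + 15 = 15.

15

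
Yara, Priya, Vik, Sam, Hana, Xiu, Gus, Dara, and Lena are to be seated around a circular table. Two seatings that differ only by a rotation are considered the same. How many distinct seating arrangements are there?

Around a circle, 9 distinct people have 9!/9 = (8)! = 40320 rotationally distinct seatings.

40320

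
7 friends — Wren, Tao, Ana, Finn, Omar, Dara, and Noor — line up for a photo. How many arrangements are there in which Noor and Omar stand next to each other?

1440

Place the 5 others and the Noor-Omar pair as 6 objects in a line; the pair has 2 internal arrangements.
So the count is 2·(6)! = 1440.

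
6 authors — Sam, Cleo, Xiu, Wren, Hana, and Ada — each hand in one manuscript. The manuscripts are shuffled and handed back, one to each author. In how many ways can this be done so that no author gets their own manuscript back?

265

Let Aᵢ be the assignments in which author i gets their own manuscript. We want the size of the complement of A₁∪…∪A_6.
By inclusion–exclusion this is Σ_{j=0}^{6} (−1)^j C(6,j)·(6−j)!.
Computing: 720 − 720 + 360 − 120 + 30 − 6 + 1 = 265.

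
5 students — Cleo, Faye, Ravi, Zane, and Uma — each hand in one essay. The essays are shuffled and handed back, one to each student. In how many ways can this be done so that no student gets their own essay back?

Let Aᵢ be the assignments in which student i gets their own essay. We want the size of the complement of A₁∪…∪A_5.
By inclusion–exclusion this is Σ_{j=0}^{5} (−1)^j C(5,j)·(5−j)!.
Computing: 120 − 120 + 60 − 20 + 5 − 1 = 44.

44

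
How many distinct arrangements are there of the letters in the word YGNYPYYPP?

2520

Letter multiplicities in YGNYPYYPP: G×1, N×1, P×3, Y×4.
The number of distinct arrangements is 9!/(4!·3!) = 362880/144 = 2520.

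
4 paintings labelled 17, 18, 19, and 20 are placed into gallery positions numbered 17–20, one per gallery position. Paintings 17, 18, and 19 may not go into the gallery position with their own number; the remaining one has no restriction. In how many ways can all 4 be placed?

11

Let Aᵢ (for i ∈ {17, 18, 19}) be the placements that put painting i in its forbidden gallery position. Any j of these fix j positions, leaving (4−j)! ways to fill the rest, and there are C(3,j) ways to pick which j.
By inclusion–exclusion, the number of valid placements is Σ_{j=0}^{3} (−1)^j C(3,j)·(4−j)!.
Computing: 24 − 18 + 6 − 1 = 11.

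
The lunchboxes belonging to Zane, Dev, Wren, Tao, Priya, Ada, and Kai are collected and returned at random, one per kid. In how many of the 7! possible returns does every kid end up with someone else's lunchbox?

Let Aᵢ be the assignments in which kid i gets their own lunchbox. We want the size of the complement of A₁∪…∪A_7.
By inclusion–exclusion this is Σ_{j=0}^{7} (−1)^j C(7,j)·(7−j)!.
Computing: 5040 − 5040 + 2520 − 840 + 210 − 42 + 7 − 1 = 1854.

1854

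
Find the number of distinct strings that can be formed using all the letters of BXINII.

The 6 letters of BXINII have repeats: I appearing 3 times.
Dividing 6! = 720 by 3! = 6 for the repeated letters gives 120.

120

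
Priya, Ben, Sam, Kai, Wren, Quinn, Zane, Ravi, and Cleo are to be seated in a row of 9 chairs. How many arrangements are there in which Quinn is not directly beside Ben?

282240

Of the 9! = 362880 arrangements, those with Quinn and Ben adjacent number 2 × 8! = 80640 (treat the pair as a block with 2 internal orders).
Complementary counting: 362880 − 80640 = 282240.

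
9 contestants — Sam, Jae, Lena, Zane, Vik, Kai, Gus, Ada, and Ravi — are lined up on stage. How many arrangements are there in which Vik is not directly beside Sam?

There are 9! = 362880 arrangements in all. If Vik and Sam are adjacent, merging them into one block gives 2·(8)! = 80640 arrangements.
Complementary counting: 362880 − 80640 = 282240.

282240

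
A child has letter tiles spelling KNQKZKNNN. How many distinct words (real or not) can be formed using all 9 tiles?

2520

Letter multiplicities in KNQKZKNNN: K×3, N×4, Q×1, Z×1.
The number of distinct arrangements is 9!/(4!·3!) = 362880/144 = 2520.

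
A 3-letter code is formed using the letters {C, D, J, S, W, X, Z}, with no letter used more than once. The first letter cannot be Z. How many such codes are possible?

The first letter has 7−1 = 6 choices (anything except Z).
The remaining 2 letters are filled from the other 6 symbols without repetition: 6 × 5 = 30.
Total: 6 × 30 = 180.

180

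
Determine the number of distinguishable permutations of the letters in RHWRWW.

The 6 letters of RHWRWW have repeats: R appearing twice and W appearing 3 times.
The number of distinct arrangements is 6!/(3!·2!) = 720/12 = 60.

60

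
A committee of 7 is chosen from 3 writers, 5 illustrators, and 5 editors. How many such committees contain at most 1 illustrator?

Split by how many illustrators are chosen (0 through 1).
Sum: C(5,0)·C(8,7) + C(5,1)·C(8,6) = 8 + 140 = 148.

148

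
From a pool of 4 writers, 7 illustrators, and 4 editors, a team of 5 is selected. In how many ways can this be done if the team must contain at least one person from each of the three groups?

2044

Unrestricted: C(15,5) = 3003 ways to pick any 5 of the 15.
Subtract selections that omit an entire group: no writers → C(11,5) = 462; no illustrators → C(8,5) = 56; no editors → C(11,5) = 462.
Add back selections omitting two groups (i.e. drawn from a single group): C(4,5) + C(7,5) + C(4,5) = 21.
By inclusion–exclusion: 3003 − 980 + 21 = 2044.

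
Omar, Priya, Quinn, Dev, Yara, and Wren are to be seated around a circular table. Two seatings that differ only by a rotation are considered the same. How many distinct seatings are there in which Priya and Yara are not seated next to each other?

72

All circular seatings of 6 people number (5)! = 120.
Those with Priya next to Yara: fuse the pair into one unit and seat 5 units around a circle — 2·(4)! = 48.
Subtracting, 120 − 48 = 72.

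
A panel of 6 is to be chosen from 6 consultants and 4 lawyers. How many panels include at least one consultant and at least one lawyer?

209

Unrestricted: C(10,6) = 210 ways to pick any 6 of the 10.
Selections missing a whole group: no consultants → C(4,6) = 0; no lawyers → C(6,6) = 1.
Both groups omitted at once is impossible, so 210 − 1 = 209.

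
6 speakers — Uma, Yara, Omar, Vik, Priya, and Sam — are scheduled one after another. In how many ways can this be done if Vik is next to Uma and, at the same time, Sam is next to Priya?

96

Treat {Vik,Uma} as one block (2 orders) and {Sam,Priya} as another (2 orders).
That leaves 4 units to arrange: 2 × 2 × 4! = 4 × 24 = 96.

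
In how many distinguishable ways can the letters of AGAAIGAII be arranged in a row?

1260

Letter multiplicities in AGAAIGAII: A×4, G×2, I×3.
The number of distinct arrangements is 9!/(4!·3!·2!) = 362880/288 = 1260.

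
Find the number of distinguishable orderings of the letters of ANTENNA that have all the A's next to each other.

120

Treat the 2 copies of A as a single block. The multiset to arrange is then {AA, E, N, N, N, T}, 6 items in all.
That gives (6)!/(3!) = 120 arrangements.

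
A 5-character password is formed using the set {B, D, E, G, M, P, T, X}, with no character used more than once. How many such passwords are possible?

6720

With no repetition, fill the 5 characters in order: 8 choices, then 7, down to 4.
8 × 7 × 6 × 5 × 4 = 6720.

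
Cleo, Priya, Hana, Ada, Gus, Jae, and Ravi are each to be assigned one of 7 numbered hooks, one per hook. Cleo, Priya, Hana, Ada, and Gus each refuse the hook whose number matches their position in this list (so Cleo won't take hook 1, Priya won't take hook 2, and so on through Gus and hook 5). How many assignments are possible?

2428

Let Aᵢ (for 1 ≤ i ≤ 5) be the placements that put person i in their forbidden hook. Any j of these fix j positions, leaving (7−j)! ways to fill the rest, and there are C(5,j) ways to pick which j.
By inclusion–exclusion, the number of valid placements is Σ_{j=0}^{5} (−1)^j C(5,j)·(7−j)!.
Computing: 5040 − 3600 + 1200 − 240 + 30 − 2 = 2428.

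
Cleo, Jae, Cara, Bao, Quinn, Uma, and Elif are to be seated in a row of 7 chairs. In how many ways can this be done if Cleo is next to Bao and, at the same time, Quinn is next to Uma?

480

Treat {Cleo,Bao} as one block (2 orders) and {Quinn,Uma} as another (2 orders).
That leaves 5 units to arrange: 2 × 2 × 5! = 4 × 120 = 480.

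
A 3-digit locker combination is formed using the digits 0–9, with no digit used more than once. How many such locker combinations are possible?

Choose and order 3 of the 10 symbols: the first digit has 10 options, the next 9, then 8.
10 × 9 × 8 = 720.

720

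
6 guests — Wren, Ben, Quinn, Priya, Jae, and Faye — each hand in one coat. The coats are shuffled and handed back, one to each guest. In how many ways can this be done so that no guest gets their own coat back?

Let Aᵢ be the assignments in which guest i gets their own coat. We want the size of the complement of A₁∪…∪A_6.
By inclusion–exclusion this is Σ_{j=0}^{6} (−1)^j C(6,j)·(6−j)!.
Computing: 720 − 720 + 360 − 120 + 30 − 6 + 1 = 265.

265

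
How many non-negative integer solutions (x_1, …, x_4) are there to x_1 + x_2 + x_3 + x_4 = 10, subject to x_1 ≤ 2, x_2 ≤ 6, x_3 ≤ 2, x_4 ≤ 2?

10

Ignoring the caps, the number of non-negative solutions to x_1+…+x_4 = 10 is C(13,3) = 286.
Subtract solutions that violate a single cap (substitute x_i' = x_i − (cap_i+1)): x_1 ≥ 3 gives C(10,3) = 120; x_2 ≥ 7 gives C(6,3) = 20; x_3 ≥ 3 gives C(10,3) = 120; x_4 ≥ 3 gives C(10,3) = 120. Together 380.
Add back pairs where two caps are both exceeded: 1 + 35 + 35 + 1 + 1 + 35 = 108.
Subtract triples: 0 + 0 + 4 + 0 = 4.
By inclusion–exclusion the count is 286 − 380 + 108 − 4 = 10.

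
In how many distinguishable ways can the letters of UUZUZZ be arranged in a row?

20

Letter multiplicities in UUZUZZ: U×3, Z×3.
The number of distinct arrangements is 6!/(3!·3!) = 720/36 = 20.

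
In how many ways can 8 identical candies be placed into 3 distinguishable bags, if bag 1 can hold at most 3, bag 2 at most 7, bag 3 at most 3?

15

By stars and bars, unrestricted non-negative solutions to x_1+…+x_3 = 8 number C(8+2,2) = 45.
Subtract solutions that violate a single cap (substitute x_i' = x_i − (cap_i+1)): x_1 ≥ 4 gives C(6,2) = 15; x_2 ≥ 8 gives C(2,2) = 1; x_3 ≥ 4 gives C(6,2) = 15. Together 31.
Add back pairs where two caps are both exceeded: 0 + 1 + 0 = 1.
By inclusion–exclusion the count is 45 − 31 + 1 = 15.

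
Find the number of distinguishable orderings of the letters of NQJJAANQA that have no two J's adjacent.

Total arrangements of NQJJAANQA: 9!/(3!·2!·2!·2!) = 7560.
Arrangements with the J's together: treat JJ as one letter, giving (8)!/(3!·2!·2!) = 1680.
Subtracting, 7560 − 1680 = 5880 arrangements keep the J's apart.

5880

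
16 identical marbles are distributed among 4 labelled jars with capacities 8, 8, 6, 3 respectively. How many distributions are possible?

Without the upper bounds there are C(19,3) = 969 ways to split 16 among 4 jars.
Subtract solutions that violate a single cap (substitute x_i' = x_i − (cap_i+1)): x_1 ≥ 9 gives C(10,3) = 120; x_2 ≥ 9 gives C(10,3) = 120; x_3 ≥ 7 gives C(12,3) = 220; x_4 ≥ 4 gives C(15,3) = 455. Together 915.
Add back pairs where two caps are both exceeded: 0 + 1 + 20 + 1 + 20 + 56 = 98.
By inclusion–exclusion the count is 969 − 915 + 98 = 152.

152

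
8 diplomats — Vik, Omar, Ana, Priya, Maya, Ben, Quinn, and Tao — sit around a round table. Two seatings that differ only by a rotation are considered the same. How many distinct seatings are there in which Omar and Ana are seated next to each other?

Treat {Omar, Ana} as one unit (2 internal orders) and seat the resulting 7 units around the table: (6)! circular arrangements.
So 2 × (6)! = 2 × 720 = 1440.

1440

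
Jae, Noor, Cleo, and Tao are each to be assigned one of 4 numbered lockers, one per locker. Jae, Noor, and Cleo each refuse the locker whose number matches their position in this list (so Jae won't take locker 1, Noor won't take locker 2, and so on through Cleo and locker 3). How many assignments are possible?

Let Aᵢ (for i ∈ {1, 2, 3}) be the placements that put person i in their forbidden locker. Any j of these fix j positions, leaving (4−j)! ways to fill the rest, and there are C(3,j) ways to pick which j.
By inclusion–exclusion, the number of valid placements is Σ_{j=0}^{3} (−1)^j C(3,j)·(4−j)!.
Computing: 24 − 18 + 6 − 1 = 11.

11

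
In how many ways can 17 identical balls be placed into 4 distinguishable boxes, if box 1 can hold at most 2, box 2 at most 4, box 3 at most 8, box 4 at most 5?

Without the upper bounds there are C(20,3) = 1140 ways to split 17 among 4 boxes.
Subtract solutions that violate a single cap (substitute x_i' = x_i − (cap_i+1)): x_1 ≥ 3 gives C(17,3) = 680; x_2 ≥ 5 gives C(15,3) = 455; x_3 ≥ 9 gives C(11,3) = 165; x_4 ≥ 6 gives C(14,3) = 364. Together 1664.
Add back pairs where two caps are both exceeded: 220 + 56 + 165 + 20 + 84 + 10 = 555.
Subtract triples: 1 + 20 + 0 + 0 = 21.
By inclusion–exclusion the count is 1140 − 1664 + 555 − 21 = 10.

10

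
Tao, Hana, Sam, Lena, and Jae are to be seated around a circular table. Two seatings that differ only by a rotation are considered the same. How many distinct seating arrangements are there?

Seat Tao anywhere (absorbing the rotational symmetry), then permute the other 4: (4)! = 24.

24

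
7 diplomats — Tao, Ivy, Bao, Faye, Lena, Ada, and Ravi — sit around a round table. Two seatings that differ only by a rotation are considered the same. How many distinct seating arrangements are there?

Seat Tao anywhere (absorbing the rotational symmetry), then permute the other 6: (6)! = 720.

720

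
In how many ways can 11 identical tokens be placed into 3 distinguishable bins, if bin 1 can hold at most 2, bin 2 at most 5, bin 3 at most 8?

By stars and bars, unrestricted non-negative solutions to x_1+…+x_3 = 11 number C(11+2,2) = 78.
Subtract solutions that violate a single cap (substitute x_i' = x_i − (cap_i+1)): x_1 ≥ 3 gives C(10,2) = 45; x_2 ≥ 6 gives C(7,2) = 21; x_3 ≥ 9 gives C(4,2) = 6. Together 72.
Add back pairs where two caps are both exceeded: 6 + 0 + 0 = 6.
By inclusion–exclusion the count is 78 − 72 + 6 = 12.

12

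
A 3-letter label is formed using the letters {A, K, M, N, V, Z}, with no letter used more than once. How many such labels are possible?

120

Choose and order 3 of the 6 symbols: the first letter has 6 options, the next 5, then 4.
That product is 6 × 5 × 4 = 120.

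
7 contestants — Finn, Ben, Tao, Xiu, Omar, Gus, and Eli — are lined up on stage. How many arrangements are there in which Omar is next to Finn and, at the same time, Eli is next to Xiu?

Treat {Omar,Finn} as one block (2 orders) and {Eli,Xiu} as another (2 orders).
That leaves 5 units to arrange: 2 × 2 × 5! = 4 × 120 = 480.

480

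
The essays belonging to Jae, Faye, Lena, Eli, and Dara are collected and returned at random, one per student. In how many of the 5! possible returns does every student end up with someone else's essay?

44

This is the derangement count D_5: permutations of 5 items with no fixed point.
By inclusion–exclusion this is Σ_{j=0}^{5} (−1)^j C(5,j)·(5−j)!.
Computing: 120 − 120 + 60 − 20 + 5 − 1 = 44.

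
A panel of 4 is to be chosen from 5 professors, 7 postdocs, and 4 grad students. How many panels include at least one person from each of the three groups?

910

With no constraint there are C(16,4) = 1820 possible selections.
Subtract selections that omit an entire group: no professors → C(11,4) = 330; no postdocs → C(9,4) = 126; no grad students → C(12,4) = 495.
Add back selections omitting two groups (i.e. drawn from a single group): C(5,4) + C(7,4) + C(4,4) = 41.
By inclusion–exclusion: 1820 − 951 + 41 = 910.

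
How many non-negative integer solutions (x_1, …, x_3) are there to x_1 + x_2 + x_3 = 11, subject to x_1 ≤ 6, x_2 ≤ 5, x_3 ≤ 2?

6

Ignoring the caps, the number of non-negative solutions to x_1+…+x_3 = 11 is C(13,2) = 78.
Subtract solutions that violate a single cap (substitute x_i' = x_i − (cap_i+1)): x_1 ≥ 7 gives C(6,2) = 15; x_2 ≥ 6 gives C(7,2) = 21; x_3 ≥ 3 gives C(10,2) = 45. Together 81.
Add back pairs where two caps are both exceeded: 0 + 3 + 6 = 9.
By inclusion–exclusion the count is 78 − 81 + 9 = 6.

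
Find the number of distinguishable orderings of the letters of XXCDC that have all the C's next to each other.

Treat the 2 copies of C as a single block. The multiset to arrange is then {CC, D, X, X}, 4 items in all.
That gives (4)!/(2!) = 12 arrangements.

12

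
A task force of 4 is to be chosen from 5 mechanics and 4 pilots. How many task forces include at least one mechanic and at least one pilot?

Total 4-person selections from all 9: C(9,4) = 126.
Selections missing a whole group: no mechanics → C(4,4) = 1; no pilots → C(5,4) = 5.
Both groups omitted at once is impossible, so 126 − 6 = 120.

120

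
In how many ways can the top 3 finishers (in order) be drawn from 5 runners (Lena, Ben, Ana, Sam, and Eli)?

There are 5 choices for 1st place, 4 for 2nd, and 3 for 3rd.
That gives 5 × 4 × 3 = 60.

60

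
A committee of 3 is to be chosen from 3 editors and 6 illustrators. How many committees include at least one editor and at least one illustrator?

63

Total 3-person selections from all 9: C(9,3) = 84.
Subtract selections that omit an entire group: no editors → C(6,3) = 20; no illustrators → C(3,3) = 1.
Both groups omitted at once is impossible, so 84 − 21 = 63.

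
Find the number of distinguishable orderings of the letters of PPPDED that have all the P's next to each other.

Treat the 3 copies of P as a single block. The multiset to arrange is then {PPP, D, D, E}, 4 items in all.
That gives (4)!/(2!) = 12 arrangements.

12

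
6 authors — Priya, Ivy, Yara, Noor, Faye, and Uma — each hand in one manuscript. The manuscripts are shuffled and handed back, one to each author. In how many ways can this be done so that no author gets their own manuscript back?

265

This is the derangement count D_6: permutations of 6 items with no fixed point.
By inclusion–exclusion this is Σ_{j=0}^{6} (−1)^j C(6,j)·(6−j)!.
Computing: 720 − 720 + 360 − 120 + 30 − 6 + 1 = 265.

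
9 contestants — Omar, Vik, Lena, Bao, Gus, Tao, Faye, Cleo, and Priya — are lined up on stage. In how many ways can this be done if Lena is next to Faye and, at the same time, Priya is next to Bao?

20160

Treat {Lena,Faye} as one block (2 orders) and {Priya,Bao} as another (2 orders).
That leaves 7 units to arrange: 2 × 2 × 7! = 4 × 5040 = 20160.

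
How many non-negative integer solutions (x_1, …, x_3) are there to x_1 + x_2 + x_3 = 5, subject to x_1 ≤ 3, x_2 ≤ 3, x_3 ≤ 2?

9

By stars and bars, unrestricted non-negative solutions to x_1+…+x_3 = 5 number C(5+2,2) = 21.
Subtract solutions that violate a single cap (substitute x_i' = x_i − (cap_i+1)): x_1 ≥ 4 gives C(3,2) = 3; x_2 ≥ 4 gives C(3,2) = 3; x_3 ≥ 3 gives C(4,2) = 6. Together 12.
No two caps can be exceeded simultaneously, so the pair terms are all 0.
By inclusion–exclusion the count is 21 − 12 + 0 = 9.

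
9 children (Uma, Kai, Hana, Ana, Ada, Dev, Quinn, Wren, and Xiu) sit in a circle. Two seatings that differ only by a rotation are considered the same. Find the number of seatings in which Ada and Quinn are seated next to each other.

10080

Glue Ada and Quinn into a block (2 internal orders). Seating 8 units around a circle gives (7)! arrangements.
So 2 × (7)! = 2 × 5040 = 10080.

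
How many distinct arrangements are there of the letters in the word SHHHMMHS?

420

Letter multiplicities in SHHHMMHS: H×4, M×2, S×2.
So there are 8! / (4!·2!·2!) = 420 distinguishable arrangements.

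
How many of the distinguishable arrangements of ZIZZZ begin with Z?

4

With the first slot taken by Z, it remains to arrange the other 4 letters (IZZZ).
Those 4 letters have Z appearing 3 times, giving (4)!/(3!) = 4.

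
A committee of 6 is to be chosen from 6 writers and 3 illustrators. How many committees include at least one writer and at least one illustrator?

83

Unrestricted: C(9,6) = 84 ways to pick any 6 of the 9.
Selections missing a whole group: no writers → C(3,6) = 0; no illustrators → C(6,6) = 1.
Both groups omitted at once is impossible, so 84 − 1 = 83.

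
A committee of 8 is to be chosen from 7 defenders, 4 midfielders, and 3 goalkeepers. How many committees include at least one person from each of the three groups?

2793

Unrestricted: C(14,8) = 3003 ways to pick any 8 of the 14.
Selections missing a whole group: no defenders → C(7,8) = 0; no midfielders → C(10,8) = 45; no goalkeepers → C(11,8) = 165.
Add back selections omitting two groups (i.e. drawn from a single group): C(7,8) + C(4,8) + C(3,8) = 0.
By inclusion–exclusion: 3003 − 210 + 0 = 2793.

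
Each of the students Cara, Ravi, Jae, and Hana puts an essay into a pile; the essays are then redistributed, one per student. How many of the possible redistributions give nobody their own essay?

This is the derangement count D_4: permutations of 4 items with no fixed point.
By inclusion–exclusion this is Σ_{j=0}^{4} (−1)^j C(4,j)·(4−j)!.
Computing: 24 − 24 + 12 − 4 + 1 = 9.

9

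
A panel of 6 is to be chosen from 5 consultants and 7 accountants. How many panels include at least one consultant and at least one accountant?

Unrestricted: C(12,6) = 924 ways to pick any 6 of the 12.
Subtract selections that omit an entire group: no consultants → C(7,6) = 7; no accountants → C(5,6) = 0.
Both groups omitted at once is impossible, so 924 − 7 = 917.

917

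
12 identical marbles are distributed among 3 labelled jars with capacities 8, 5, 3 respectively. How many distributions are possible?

By stars and bars, unrestricted non-negative solutions to x_1+…+x_3 = 12 number C(12+2,2) = 91.
Subtract solutions that violate a single cap (substitute x_i' = x_i − (cap_i+1)): x_1 ≥ 9 gives C(5,2) = 10; x_2 ≥ 6 gives C(8,2) = 28; x_3 ≥ 4 gives C(10,2) = 45. Together 83.
Add back pairs where two caps are both exceeded: 0 + 0 + 6 = 6.
By inclusion–exclusion the count is 91 − 83 + 6 = 14.

14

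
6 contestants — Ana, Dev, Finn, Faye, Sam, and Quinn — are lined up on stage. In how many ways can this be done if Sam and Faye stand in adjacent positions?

Place the 4 others and the Sam-Faye pair as 5 objects in a line; the pair has 2 internal arrangements.
So the count is 2·(5)! = 240.

240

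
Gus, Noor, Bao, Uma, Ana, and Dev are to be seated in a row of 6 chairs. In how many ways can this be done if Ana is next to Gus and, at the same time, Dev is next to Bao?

96

Treat {Ana,Gus} as one block (2 orders) and {Dev,Bao} as another (2 orders).
That leaves 4 units to arrange: 2 × 2 × 4! = 4 × 24 = 96.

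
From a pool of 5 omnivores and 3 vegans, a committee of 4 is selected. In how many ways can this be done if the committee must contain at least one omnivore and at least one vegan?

65

With no constraint there are C(8,4) = 70 possible selections.
Selections missing a whole group: no omnivores → C(3,4) = 0; no vegans → C(5,4) = 5.
Both groups omitted at once is impossible, so 70 − 5 = 65.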